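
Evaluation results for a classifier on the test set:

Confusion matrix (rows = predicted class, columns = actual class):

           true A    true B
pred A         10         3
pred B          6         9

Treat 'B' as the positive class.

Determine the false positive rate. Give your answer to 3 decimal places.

0.375

FPR = FP/(FP+TN) = 6/(6+10) = 0.375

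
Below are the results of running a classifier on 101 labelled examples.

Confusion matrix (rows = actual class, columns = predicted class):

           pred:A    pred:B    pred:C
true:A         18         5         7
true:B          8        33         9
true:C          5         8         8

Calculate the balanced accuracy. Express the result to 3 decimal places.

Balanced accuracy = mean of per-class recall.
  A: recall = 18/30 = 0.6000
  B: recall = 33/50 = 0.6600
  C: recall = 8/21 = 0.3810
Mean = (0.6000 + 0.6600 + 0.3810) / 3 = 0.547

0.547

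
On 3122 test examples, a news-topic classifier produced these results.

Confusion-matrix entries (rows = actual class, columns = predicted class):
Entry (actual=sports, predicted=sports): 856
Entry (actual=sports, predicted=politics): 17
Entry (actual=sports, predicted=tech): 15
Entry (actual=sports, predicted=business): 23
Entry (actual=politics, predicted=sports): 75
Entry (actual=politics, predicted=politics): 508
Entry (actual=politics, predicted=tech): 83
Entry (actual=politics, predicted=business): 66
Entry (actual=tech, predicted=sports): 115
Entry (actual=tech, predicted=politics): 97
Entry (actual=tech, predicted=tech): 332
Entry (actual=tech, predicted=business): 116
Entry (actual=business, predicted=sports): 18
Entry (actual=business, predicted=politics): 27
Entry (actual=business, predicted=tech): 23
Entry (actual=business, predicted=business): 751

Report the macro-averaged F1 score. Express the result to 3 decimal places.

Per-class F1 score (2·TP/(2·TP+FP+FN)):
  sports: TP=856, FP=75+115+18=208, FN=17+15+23=55 → 1712/1975 = 0.8668
  politics: TP=508, FP=17+97+27=141, FN=75+83+66=224 → 1016/1381 = 0.7357
  tech: TP=332, FP=15+83+23=121, FN=115+97+116=328 → 664/1113 = 0.5966
  business: TP=751, FP=23+66+116=205, FN=18+27+23=68 → 1502/1775 = 0.8462
Macro-F1 score = mean = (0.8668 + 0.7357 + 0.5966 + 0.8462) / 4 = 0.761

0.761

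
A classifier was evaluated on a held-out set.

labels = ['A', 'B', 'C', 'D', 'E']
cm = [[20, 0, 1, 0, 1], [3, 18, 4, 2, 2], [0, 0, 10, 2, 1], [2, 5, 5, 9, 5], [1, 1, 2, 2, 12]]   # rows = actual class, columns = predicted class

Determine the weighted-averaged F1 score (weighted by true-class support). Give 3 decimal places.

Per-class F1 score (2·TP/(2·TP+FP+FN)):
  A: TP=20, FP=3+0+2+1=6, FN=0+1+0+1=2 → 40/48 = 0.8333
  B: TP=18, FP=0+0+5+1=6, FN=3+4+2+2=11 → 36/53 = 0.6792
  C: TP=10, FP=1+4+5+2=12, FN=0+0+2+1=3 → 20/35 = 0.5714
  D: TP=9, FP=0+2+2+2=6, FN=2+5+5+5=17 → 18/41 = 0.4390
  E: TP=12, FP=1+2+1+5=9, FN=1+1+2+2=6 → 24/39 = 0.6154
Weighted-F1 score = Σ (supportᵢ/N)·F1 scoreᵢ with N=108: (22/108)·0.8333 + (29/108)·0.6792 + (13/108)·0.5714 + (26/108)·0.4390 + (18/108)·0.6154 = 0.629

0.629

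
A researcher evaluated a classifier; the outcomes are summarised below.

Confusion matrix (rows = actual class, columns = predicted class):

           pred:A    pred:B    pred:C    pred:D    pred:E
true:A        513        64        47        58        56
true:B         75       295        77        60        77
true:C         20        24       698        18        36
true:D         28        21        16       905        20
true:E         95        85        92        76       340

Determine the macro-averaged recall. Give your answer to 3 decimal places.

0.697

Per-class recall (TP/(TP+FN)):
  A: TP=513, FN=64+47+58+56=225 → 513/738 = 0.6951
  B: TP=295, FN=75+77+60+77=289 → 295/584 = 0.5051
  C: TP=698, FN=20+24+18+36=98 → 698/796 = 0.8769
  D: TP=905, FN=28+21+16+20=85 → 905/990 = 0.9141
  E: TP=340, FN=95+85+92+76=348 → 340/688 = 0.4942
Macro-recall = mean = (0.6951 + 0.5051 + 0.8769 + 0.9141 + 0.4942) / 5 = 0.697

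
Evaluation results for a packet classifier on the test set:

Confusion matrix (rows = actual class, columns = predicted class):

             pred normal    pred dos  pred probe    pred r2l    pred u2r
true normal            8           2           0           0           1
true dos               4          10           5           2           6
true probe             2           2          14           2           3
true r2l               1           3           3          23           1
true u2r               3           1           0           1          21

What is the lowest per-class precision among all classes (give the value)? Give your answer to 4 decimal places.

0.4444

Per-class precision (TP/(TP+FP)):
  normal: TP=8, FP=4+2+1+3=10 → 8/18 = 0.44444
  dos: TP=10, FP=2+2+3+1=8 → 10/18 = 0.55556
  probe: TP=14, FP=0+5+3+0=8 → 14/22 = 0.63636
  r2l: TP=23, FP=0+2+2+1=5 → 23/28 = 0.82143
  u2r: TP=21, FP=1+6+3+1=11 → 21/32 = 0.65625
Lowest is class 'normal' with precision = 0.4444.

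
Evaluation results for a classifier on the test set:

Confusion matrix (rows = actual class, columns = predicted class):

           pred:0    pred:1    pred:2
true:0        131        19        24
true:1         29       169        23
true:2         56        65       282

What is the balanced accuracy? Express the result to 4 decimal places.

Balanced accuracy = mean of per-class recall.
  0: recall = 131/174 = 0.75287
  1: recall = 169/221 = 0.76471
  2: recall = 282/403 = 0.69975
Mean = (0.75287 + 0.76471 + 0.69975) / 3 = 0.7391

0.7391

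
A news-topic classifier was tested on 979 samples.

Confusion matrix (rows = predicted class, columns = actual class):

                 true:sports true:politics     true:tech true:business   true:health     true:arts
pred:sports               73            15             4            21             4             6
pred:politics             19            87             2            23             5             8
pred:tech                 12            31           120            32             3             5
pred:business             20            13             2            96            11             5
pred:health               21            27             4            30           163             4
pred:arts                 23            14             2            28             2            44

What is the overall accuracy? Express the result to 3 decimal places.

Accuracy = trace / total = (73+87+120+96+163+44=583) / 979 = 583/979 = 0.596

0.596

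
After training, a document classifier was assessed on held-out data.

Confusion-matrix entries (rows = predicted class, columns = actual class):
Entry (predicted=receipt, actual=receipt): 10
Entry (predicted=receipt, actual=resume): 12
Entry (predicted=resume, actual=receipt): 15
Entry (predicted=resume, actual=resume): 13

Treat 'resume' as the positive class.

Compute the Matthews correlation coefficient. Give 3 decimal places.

-0.081

MCC = (TP·TN − FP·FN) / √((TP+FP)(TP+FN)(TN+FP)(TN+FN))
Numerator = 13·10 − 15·12 = -50
Denominator = √(28·25·25·22) = √385000 = 620.4837
MCC = -50 / 620.4837 = -0.081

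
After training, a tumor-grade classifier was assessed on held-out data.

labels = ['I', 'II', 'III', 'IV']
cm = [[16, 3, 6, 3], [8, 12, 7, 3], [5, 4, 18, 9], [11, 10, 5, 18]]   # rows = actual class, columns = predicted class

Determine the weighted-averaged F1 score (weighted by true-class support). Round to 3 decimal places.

Per-class F1 score (2·TP/(2·TP+FP+FN)):
  I: TP=16, FP=8+5+11=24, FN=3+6+3=12 → 32/68 = 0.4706
  II: TP=12, FP=3+4+10=17, FN=8+7+3=18 → 24/59 = 0.4068
  III: TP=18, FP=6+7+5=18, FN=5+4+9=18 → 36/72 = 0.5000
  IV: TP=18, FP=3+3+9=15, FN=11+10+5=26 → 36/77 = 0.4675
Weighted-F1 score = Σ (supportᵢ/N)·F1 scoreᵢ with N=138: (28/138)·0.4706 + (30/138)·0.4068 + (36/138)·0.5000 + (44/138)·0.4675 = 0.463

0.463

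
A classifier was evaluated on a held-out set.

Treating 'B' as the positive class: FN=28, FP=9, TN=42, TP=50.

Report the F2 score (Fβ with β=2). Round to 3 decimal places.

Fβ = (1+β²)·TP / ((1+β²)·TP + β²·FN + FP), with β²=4
= 5·50 / (5·50 + 4·28 + 9) = 0.674

0.674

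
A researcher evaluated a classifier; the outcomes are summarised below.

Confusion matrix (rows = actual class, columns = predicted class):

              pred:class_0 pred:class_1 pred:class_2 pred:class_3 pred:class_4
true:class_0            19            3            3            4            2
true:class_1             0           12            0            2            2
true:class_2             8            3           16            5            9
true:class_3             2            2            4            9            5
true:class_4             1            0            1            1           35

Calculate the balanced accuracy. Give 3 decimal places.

Balanced accuracy = mean of per-class recall.
  class_0: recall = 19/31 = 0.6129
  class_1: recall = 12/16 = 0.7500
  class_2: recall = 16/41 = 0.3902
  class_3: recall = 9/22 = 0.4091
  class_4: recall = 35/38 = 0.9211
Mean = (0.6129 + 0.7500 + 0.3902 + 0.4091 + 0.9211) / 5 = 0.617

0.617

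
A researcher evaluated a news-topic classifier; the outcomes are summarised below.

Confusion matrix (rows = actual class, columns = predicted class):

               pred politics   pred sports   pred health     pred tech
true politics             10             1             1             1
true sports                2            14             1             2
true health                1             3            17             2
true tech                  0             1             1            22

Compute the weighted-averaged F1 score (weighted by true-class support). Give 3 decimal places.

Per-class F1 score (2·TP/(2·TP+FP+FN)):
  politics: TP=10, FP=2+1+0=3, FN=1+1+1=3 → 20/26 = 0.7692
  sports: TP=14, FP=1+3+1=5, FN=2+1+2=5 → 28/38 = 0.7368
  health: TP=17, FP=1+1+1=3, FN=1+3+2=6 → 34/43 = 0.7907
  tech: TP=22, FP=1+2+2=5, FN=0+1+1=2 → 44/51 = 0.8627
Weighted-F1 score = Σ (supportᵢ/N)·F1 scoreᵢ with N=79: (13/79)·0.7692 + (19/79)·0.7368 + (23/79)·0.7907 + (24/79)·0.8627 = 0.796

0.796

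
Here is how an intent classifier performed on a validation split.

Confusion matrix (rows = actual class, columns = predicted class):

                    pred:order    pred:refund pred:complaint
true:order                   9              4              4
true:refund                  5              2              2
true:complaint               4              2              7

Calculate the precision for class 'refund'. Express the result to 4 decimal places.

Take TP from the diagonal, FP from the rest of the 'refund' prediction marginal, FN from the rest of the 'refund' actual marginal.
precision = TP/(TP+FP).
refund: TP=2, FP=4+2=6 → 2/8 = 0.25000

0.2500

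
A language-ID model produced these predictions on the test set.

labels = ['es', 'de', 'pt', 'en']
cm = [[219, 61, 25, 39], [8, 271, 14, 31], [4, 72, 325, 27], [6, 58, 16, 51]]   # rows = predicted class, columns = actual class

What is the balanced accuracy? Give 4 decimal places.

0.6776

Balanced accuracy = mean of per-class recall.
  es: recall = 219/237 = 0.92405
  de: recall = 271/462 = 0.58658
  pt: recall = 325/380 = 0.85526
  en: recall = 51/148 = 0.34459
Mean = (0.92405 + 0.58658 + 0.85526 + 0.34459) / 4 = 0.6776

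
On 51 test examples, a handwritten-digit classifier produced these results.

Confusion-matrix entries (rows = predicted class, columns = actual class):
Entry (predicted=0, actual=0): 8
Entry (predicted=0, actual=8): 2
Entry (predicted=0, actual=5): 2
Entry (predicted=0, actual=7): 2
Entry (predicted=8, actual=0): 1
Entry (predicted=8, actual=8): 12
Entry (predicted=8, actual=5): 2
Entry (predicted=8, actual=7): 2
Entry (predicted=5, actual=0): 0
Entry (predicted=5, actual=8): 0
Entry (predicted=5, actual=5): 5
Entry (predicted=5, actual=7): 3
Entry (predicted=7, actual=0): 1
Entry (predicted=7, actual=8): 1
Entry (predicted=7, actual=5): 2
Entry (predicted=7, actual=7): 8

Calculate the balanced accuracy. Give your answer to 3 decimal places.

0.647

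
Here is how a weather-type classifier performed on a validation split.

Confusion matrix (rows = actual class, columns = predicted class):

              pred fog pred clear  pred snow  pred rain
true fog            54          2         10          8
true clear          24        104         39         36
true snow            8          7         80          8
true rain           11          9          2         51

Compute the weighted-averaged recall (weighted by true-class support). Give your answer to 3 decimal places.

Per-class recall (TP/(TP+FN)):
  fog: TP=54, FN=2+10+8=20 → 54/74 = 0.7297
  clear: TP=104, FN=24+39+36=99 → 104/203 = 0.5123
  snow: TP=80, FN=8+7+8=23 → 80/103 = 0.7767
  rain: TP=51, FN=11+9+2=22 → 51/73 = 0.6986
Weighted-recall = Σ (supportᵢ/N)·recallᵢ with N=453: (74/453)·0.7297 + (203/453)·0.5123 + (103/453)·0.7767 + (73/453)·0.6986 = 0.638

0.638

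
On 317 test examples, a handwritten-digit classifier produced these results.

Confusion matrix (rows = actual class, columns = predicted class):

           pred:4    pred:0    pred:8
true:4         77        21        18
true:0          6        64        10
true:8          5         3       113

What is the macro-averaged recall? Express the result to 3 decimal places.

Per-class recall (TP/(TP+FN)):
  4: TP=77, FN=21+18=39 → 77/116 = 0.6638
  0: TP=64, FN=6+10=16 → 64/80 = 0.8000
  8: TP=113, FN=5+3=8 → 113/121 = 0.9339
Macro-recall = mean = (0.6638 + 0.8000 + 0.9339) / 3 = 0.799

0.799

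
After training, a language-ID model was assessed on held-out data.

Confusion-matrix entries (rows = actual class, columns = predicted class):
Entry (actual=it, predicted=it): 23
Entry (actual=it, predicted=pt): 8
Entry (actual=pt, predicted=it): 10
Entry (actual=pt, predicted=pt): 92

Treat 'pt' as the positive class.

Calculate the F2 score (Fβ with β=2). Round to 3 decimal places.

0.906

Fβ = (1+β²)·TP / ((1+β²)·TP + β²·FN + FP), with β²=4
= 5·92 / (5·92 + 4·10 + 8) = 0.906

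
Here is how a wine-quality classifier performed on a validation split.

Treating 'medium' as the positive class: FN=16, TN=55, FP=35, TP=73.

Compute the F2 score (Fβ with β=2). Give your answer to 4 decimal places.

Fβ = (1+β²)·TP / ((1+β²)·TP + β²·FN + FP), with β²=4
= 5·73 / (5·73 + 4·16 + 35) = 0.7866

0.7866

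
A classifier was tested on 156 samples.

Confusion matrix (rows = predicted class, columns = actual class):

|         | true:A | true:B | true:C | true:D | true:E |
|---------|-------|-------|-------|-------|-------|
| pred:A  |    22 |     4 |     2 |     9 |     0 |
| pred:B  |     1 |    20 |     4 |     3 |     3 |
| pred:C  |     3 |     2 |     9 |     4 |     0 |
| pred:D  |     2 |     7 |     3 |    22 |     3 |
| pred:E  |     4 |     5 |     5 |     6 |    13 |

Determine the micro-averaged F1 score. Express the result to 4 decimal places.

Micro-averaging pools counts across classes: ΣTP=86, ΣFP=70, ΣFN=70.
Micro-F1 score = 2·TP/(2·TP+FP+FN) on pooled counts = 0.5513 (equals overall accuracy in single-label multiclass).

0.5513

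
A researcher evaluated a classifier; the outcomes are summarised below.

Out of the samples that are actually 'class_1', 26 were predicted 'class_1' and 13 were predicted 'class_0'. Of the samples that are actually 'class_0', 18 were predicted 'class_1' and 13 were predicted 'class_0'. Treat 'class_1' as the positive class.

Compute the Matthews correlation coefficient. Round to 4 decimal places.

0.0884

MCC = (TP·TN − FP·FN) / √((TP+FP)(TP+FN)(TN+FP)(TN+FN))
Numerator = 26·13 − 18·13 = 104
Denominator = √(44·39·31·26) = √1383096 = 1176.0510
MCC = 104 / 1176.0510 = 0.0884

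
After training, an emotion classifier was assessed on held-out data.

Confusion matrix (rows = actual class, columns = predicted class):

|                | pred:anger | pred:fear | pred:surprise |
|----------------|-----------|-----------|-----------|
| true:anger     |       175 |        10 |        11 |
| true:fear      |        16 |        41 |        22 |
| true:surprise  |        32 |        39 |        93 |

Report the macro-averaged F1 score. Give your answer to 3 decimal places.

0.654

Per-class F1 score (2·TP/(2·TP+FP+FN)):
  anger: TP=175, FP=16+32=48, FN=10+11=21 → 350/419 = 0.8353
  fear: TP=41, FP=10+39=49, FN=16+22=38 → 82/169 = 0.4852
  surprise: TP=93, FP=11+22=33, FN=32+39=71 → 186/290 = 0.6414
Macro-F1 score = mean = (0.8353 + 0.4852 + 0.6414) / 3 = 0.654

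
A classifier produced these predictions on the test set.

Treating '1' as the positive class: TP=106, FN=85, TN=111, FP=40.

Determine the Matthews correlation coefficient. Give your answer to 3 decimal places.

MCC = (TP·TN − FP·FN) / √((TP+FP)(TP+FN)(TN+FP)(TN+FN))
Numerator = 106·111 − 40·85 = 8366
Denominator = √(146·191·151·196) = √825314056 = 28728.2797
MCC = 8366 / 28728.2797 = 0.291

0.291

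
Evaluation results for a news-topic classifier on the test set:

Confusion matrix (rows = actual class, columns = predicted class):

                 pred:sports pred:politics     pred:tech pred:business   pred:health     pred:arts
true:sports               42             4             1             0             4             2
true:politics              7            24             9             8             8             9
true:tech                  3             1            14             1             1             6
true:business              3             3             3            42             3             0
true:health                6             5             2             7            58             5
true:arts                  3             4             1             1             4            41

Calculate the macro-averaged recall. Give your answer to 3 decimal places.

Per-class recall (TP/(TP+FN)):
  sports: TP=42, FN=4+1+0+4+2=11 → 42/53 = 0.7925
  politics: TP=24, FN=7+9+8+8+9=41 → 24/65 = 0.3692
  tech: TP=14, FN=3+1+1+1+6=12 → 14/26 = 0.5385
  business: TP=42, FN=3+3+3+3+0=12 → 42/54 = 0.7778
  health: TP=58, FN=6+5+2+7+5=25 → 58/83 = 0.6988
  arts: TP=41, FN=3+4+1+1+4=13 → 41/54 = 0.7593
Macro-recall = mean = (0.7925 + 0.3692 + 0.5385 + 0.7778 + 0.6988 + 0.7593) / 6 = 0.656

0.656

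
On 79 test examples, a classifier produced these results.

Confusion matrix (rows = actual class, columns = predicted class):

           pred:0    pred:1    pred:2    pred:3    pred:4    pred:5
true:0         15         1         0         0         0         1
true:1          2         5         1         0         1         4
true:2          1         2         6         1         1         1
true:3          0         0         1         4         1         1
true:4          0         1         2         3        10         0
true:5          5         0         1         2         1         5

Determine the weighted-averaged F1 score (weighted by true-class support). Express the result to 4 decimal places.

0.5603

Per-class F1 score (2·TP/(2·TP+FP+FN)):
  0: TP=15, FP=2+1+0+0+5=8, FN=1+0+0+0+1=2 → 30/40 = 0.75000
  1: TP=5, FP=1+2+0+1+0=4, FN=2+1+0+1+4=8 → 10/22 = 0.45455
  2: TP=6, FP=0+1+1+2+1=5, FN=1+2+1+1+1=6 → 12/23 = 0.52174
  3: TP=4, FP=0+0+1+3+2=6, FN=0+0+1+1+1=3 → 8/17 = 0.47059
  4: TP=10, FP=0+1+1+1+1=4, FN=0+1+2+3+0=6 → 20/30 = 0.66667
  5: TP=5, FP=1+4+1+1+0=7, FN=5+0+1+2+1=9 → 10/26 = 0.38462
Weighted-F1 score = Σ (supportᵢ/N)·F1 scoreᵢ with N=79: (17/79)·0.75000 + (13/79)·0.45455 + (12/79)·0.52174 + (7/79)·0.47059 + (16/79)·0.66667 + (14/79)·0.38462 = 0.5603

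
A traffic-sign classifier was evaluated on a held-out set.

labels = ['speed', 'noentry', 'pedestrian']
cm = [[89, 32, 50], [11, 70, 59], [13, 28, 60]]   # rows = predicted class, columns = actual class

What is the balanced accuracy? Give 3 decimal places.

Balanced accuracy = mean of per-class recall.
  speed: recall = 89/113 = 0.7876
  noentry: recall = 70/130 = 0.5385
  pedestrian: recall = 60/169 = 0.3550
Mean = (0.7876 + 0.5385 + 0.3550) / 3 = 0.560

0.560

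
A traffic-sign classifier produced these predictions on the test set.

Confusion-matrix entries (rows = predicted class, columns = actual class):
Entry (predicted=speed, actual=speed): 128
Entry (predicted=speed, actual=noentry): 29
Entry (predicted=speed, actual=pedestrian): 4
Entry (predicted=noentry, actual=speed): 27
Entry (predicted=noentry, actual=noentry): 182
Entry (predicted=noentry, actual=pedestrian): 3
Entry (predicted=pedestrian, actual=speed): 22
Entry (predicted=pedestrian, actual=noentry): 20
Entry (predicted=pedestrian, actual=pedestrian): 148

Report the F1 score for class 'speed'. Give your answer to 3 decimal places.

One-vs-rest for 'speed': TP = diagonal; FP = other classes predicted 'speed'; FN = 'speed' predicted as other.
F1 score = 2·TP/(2·TP+FP+FN).
speed: TP=128, FP=29+4=33, FN=27+22=49 → 256/338 = 0.7574

0.757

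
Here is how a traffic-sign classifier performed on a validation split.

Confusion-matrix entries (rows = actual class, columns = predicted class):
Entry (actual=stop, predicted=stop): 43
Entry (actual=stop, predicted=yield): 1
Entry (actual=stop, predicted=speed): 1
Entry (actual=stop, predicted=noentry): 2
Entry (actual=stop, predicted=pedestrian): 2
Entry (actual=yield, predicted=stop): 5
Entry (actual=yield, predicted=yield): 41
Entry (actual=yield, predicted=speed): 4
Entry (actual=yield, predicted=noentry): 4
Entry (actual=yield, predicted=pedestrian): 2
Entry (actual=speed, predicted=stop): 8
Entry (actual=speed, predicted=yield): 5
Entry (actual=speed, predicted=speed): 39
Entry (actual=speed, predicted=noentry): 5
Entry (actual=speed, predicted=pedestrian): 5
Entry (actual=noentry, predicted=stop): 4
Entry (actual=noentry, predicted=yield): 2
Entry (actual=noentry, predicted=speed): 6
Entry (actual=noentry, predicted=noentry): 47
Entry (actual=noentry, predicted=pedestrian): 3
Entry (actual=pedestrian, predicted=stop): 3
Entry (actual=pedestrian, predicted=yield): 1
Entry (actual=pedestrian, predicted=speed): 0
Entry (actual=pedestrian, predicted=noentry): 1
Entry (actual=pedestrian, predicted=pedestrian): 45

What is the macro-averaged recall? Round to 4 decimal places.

Per-class recall (TP/(TP+FN)):
  stop: TP=43, FN=1+1+2+2=6 → 43/49 = 0.87755
  yield: TP=41, FN=5+4+4+2=15 → 41/56 = 0.73214
  speed: TP=39, FN=8+5+5+5=23 → 39/62 = 0.62903
  noentry: TP=47, FN=4+2+6+3=15 → 47/62 = 0.75806
  pedestrian: TP=45, FN=3+1+0+1=5 → 45/50 = 0.90000
Macro-recall = mean = (0.87755 + 0.73214 + 0.62903 + 0.75806 + 0.90000) / 5 = 0.7794

0.7794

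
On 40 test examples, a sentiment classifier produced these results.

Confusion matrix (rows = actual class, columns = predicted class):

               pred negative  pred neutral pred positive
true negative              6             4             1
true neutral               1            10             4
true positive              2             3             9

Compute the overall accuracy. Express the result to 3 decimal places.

Accuracy = trace / total = (6+10+9=25) / 40 = 25/40 = 0.625

0.625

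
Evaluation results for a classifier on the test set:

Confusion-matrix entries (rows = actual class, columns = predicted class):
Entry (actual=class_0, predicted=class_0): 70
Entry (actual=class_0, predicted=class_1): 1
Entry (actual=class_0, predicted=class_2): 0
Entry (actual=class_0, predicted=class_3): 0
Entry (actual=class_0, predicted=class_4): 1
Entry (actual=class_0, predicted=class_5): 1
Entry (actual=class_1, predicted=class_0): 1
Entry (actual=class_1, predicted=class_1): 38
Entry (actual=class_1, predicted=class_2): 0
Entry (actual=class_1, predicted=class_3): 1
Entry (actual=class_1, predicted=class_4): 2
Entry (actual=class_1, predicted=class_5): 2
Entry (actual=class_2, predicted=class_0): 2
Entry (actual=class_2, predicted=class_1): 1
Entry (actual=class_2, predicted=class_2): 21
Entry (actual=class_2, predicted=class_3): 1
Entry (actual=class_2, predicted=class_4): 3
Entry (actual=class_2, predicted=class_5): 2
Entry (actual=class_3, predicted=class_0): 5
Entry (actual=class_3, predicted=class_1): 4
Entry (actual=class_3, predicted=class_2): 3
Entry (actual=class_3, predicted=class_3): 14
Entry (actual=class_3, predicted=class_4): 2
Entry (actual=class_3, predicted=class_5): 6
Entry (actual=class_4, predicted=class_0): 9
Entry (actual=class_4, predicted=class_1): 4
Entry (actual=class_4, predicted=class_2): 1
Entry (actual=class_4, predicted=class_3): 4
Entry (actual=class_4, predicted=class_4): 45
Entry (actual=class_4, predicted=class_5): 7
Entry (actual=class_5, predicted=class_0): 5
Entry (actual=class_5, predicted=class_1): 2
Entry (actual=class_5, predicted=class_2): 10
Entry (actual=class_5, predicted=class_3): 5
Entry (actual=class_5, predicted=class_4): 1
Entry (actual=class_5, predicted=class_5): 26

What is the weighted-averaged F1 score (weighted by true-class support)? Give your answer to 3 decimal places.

Per-class F1 score (2·TP/(2·TP+FP+FN)):
  class_0: TP=70, FP=1+2+5+9+5=22, FN=1+0+0+1+1=3 → 140/165 = 0.8485
  class_1: TP=38, FP=1+1+4+4+2=12, FN=1+0+1+2+2=6 → 76/94 = 0.8085
  class_2: TP=21, FP=0+0+3+1+10=14, FN=2+1+1+3+2=9 → 42/65 = 0.6462
  class_3: TP=14, FP=0+1+1+4+5=11, FN=5+4+3+2+6=20 → 28/59 = 0.4746
  class_4: TP=45, FP=1+2+3+2+1=9, FN=9+4+1+4+7=25 → 90/124 = 0.7258
  class_5: TP=26, FP=1+2+2+6+7=18, FN=5+2+10+5+1=23 → 52/93 = 0.5591
Weighted-F1 score = Σ (supportᵢ/N)·F1 scoreᵢ with N=300: (73/300)·0.8485 + (44/300)·0.8085 + (30/300)·0.6462 + (34/300)·0.4746 + (70/300)·0.7258 + (49/300)·0.5591 = 0.704

0.704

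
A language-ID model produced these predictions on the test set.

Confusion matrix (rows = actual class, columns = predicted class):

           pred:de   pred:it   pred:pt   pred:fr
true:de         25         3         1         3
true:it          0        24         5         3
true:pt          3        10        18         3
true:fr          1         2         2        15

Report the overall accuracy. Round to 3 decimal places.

0.695

Accuracy = trace / total = (25+24+18+15=82) / 118 = 82/118 = 0.695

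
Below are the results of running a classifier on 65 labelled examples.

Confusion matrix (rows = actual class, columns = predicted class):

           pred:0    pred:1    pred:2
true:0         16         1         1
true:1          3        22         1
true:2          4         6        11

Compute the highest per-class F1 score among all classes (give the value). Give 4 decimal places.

0.8000

Per-class F1 score (2·TP/(2·TP+FP+FN)):
  0: TP=16, FP=3+4=7, FN=1+1=2 → 32/41 = 0.78049
  1: TP=22, FP=1+6=7, FN=3+1=4 → 44/55 = 0.80000
  2: TP=11, FP=1+1=2, FN=4+6=10 → 22/34 = 0.64706
Highest is class '1' with F1 score = 0.8000.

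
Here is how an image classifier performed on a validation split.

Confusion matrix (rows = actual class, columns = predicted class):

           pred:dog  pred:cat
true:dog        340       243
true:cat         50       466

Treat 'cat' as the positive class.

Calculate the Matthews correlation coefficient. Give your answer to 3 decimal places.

MCC = (TP·TN − FP·FN) / √((TP+FP)(TP+FN)(TN+FP)(TN+FN))
Numerator = 466·340 − 243·50 = 146290
Denominator = √(709·516·583·390) = √83181950280 = 288412.8123
MCC = 146290 / 288412.8123 = 0.507

0.507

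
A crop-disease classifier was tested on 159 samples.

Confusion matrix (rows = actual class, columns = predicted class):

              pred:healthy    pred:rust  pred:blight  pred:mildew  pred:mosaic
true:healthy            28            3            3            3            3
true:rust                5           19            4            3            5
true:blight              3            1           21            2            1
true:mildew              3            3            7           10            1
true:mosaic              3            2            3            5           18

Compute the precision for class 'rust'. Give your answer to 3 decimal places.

0.679

Treat 'rust' as positive and all other classes as negative.
precision = TP/(TP+FP).
rust: TP=19, FP=3+1+3+2=9 → 19/28 = 0.6786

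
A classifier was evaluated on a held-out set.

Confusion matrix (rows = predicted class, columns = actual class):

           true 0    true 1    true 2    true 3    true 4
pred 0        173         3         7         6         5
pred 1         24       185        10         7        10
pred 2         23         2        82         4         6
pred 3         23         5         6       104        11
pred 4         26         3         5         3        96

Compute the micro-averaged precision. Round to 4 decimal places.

0.7720

Micro-averaging pools counts across classes: ΣTP=640, ΣFP=189, ΣFN=189.
Micro-precision = TP/(TP+FP) on pooled counts = 0.7720 (equals overall accuracy in single-label multiclass).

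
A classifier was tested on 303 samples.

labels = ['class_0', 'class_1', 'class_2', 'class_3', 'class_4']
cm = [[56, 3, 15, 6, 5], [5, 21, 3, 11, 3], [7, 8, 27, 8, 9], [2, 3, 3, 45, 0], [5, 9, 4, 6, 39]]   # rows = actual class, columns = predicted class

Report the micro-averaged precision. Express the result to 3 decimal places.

0.620

Micro-averaging pools counts across classes: ΣTP=188, ΣFP=115, ΣFN=115.
Micro-precision = TP/(TP+FP) on pooled counts = 0.620 (equals overall accuracy in single-label multiclass).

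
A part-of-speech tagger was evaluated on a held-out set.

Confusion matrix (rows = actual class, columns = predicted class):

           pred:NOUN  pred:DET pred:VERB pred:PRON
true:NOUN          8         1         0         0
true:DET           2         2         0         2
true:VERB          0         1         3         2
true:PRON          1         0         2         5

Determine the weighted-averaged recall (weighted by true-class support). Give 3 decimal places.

0.621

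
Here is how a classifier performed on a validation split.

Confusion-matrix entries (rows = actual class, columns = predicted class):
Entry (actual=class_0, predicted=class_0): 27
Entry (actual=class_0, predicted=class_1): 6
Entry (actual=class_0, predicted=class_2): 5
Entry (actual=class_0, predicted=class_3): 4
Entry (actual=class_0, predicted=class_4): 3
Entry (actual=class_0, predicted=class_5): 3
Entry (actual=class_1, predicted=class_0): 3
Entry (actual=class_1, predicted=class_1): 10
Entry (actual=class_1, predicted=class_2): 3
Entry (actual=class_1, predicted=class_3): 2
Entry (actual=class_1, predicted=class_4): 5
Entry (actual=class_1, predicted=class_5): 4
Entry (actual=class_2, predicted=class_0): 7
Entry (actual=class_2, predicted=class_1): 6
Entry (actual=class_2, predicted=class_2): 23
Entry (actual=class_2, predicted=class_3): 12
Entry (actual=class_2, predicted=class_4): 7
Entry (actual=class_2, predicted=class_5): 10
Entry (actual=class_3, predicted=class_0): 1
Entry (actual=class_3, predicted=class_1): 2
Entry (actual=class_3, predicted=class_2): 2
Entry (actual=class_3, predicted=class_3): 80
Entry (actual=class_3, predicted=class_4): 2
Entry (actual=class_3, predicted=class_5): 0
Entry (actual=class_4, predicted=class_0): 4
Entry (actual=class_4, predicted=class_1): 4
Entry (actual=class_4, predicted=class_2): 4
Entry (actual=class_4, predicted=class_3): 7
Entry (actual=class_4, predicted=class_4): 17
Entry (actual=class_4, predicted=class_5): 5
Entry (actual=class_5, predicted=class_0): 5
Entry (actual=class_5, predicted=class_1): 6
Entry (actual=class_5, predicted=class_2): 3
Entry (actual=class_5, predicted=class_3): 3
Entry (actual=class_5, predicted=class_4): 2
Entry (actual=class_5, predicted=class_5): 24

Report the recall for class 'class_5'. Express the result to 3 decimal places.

recall = TP/(TP+FN).
class_5: TP=24, FN=5+6+3+3+2=19 → 24/43 = 0.5581

0.558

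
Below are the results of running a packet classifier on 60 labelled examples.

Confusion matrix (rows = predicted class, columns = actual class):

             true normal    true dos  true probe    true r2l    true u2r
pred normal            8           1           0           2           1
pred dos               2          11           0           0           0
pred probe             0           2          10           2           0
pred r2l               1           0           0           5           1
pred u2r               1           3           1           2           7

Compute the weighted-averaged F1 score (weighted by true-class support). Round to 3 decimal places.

Per-class F1 score (2·TP/(2·TP+FP+FN)):
  normal: TP=8, FP=1+0+2+1=4, FN=2+0+1+1=4 → 16/24 = 0.6667
  dos: TP=11, FP=2+0+0+0=2, FN=1+2+0+3=6 → 22/30 = 0.7333
  probe: TP=10, FP=0+2+2+0=4, FN=0+0+0+1=1 → 20/25 = 0.8000
  r2l: TP=5, FP=1+0+0+1=2, FN=2+0+2+2=6 → 10/18 = 0.5556
  u2r: TP=7, FP=1+3+1+2=7, FN=1+0+0+1=2 → 14/23 = 0.6087
Weighted-F1 score = Σ (supportᵢ/N)·F1 scoreᵢ with N=60: (12/60)·0.6667 + (17/60)·0.7333 + (11/60)·0.8000 + (11/60)·0.5556 + (9/60)·0.6087 = 0.681

0.681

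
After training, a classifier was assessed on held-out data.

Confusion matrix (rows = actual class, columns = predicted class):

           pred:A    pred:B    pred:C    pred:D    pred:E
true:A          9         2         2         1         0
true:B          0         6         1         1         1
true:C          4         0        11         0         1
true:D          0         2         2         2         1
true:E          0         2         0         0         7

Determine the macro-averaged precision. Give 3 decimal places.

Per-class precision (TP/(TP+FP)):
  A: TP=9, FP=0+4+0+0=4 → 9/13 = 0.6923
  B: TP=6, FP=2+0+2+2=6 → 6/12 = 0.5000
  C: TP=11, FP=2+1+2+0=5 → 11/16 = 0.6875
  D: TP=2, FP=1+1+0+0=2 → 2/4 = 0.5000
  E: TP=7, FP=0+1+1+1=3 → 7/10 = 0.7000
Macro-precision = mean = (0.6923 + 0.5000 + 0.6875 + 0.5000 + 0.7000) / 5 = 0.616

0.616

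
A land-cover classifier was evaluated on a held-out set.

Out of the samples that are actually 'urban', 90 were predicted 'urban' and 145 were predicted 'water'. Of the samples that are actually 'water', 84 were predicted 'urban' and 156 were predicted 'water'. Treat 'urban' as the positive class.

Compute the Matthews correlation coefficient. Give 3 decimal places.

MCC = (TP·TN − FP·FN) / √((TP+FP)(TP+FN)(TN+FP)(TN+FN))
Numerator = 90·156 − 84·145 = 1860
Denominator = √(174·235·240·301) = √2953893600 = 54349.7341
MCC = 1860 / 54349.7341 = 0.034

0.034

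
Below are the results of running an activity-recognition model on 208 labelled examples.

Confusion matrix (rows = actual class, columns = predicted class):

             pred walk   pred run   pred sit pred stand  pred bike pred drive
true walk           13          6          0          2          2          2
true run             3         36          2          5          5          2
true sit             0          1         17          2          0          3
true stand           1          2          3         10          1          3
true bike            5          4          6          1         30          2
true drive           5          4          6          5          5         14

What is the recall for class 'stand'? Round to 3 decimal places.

recall = TP/(TP+FN).
stand: TP=10, FN=1+2+3+1+3=10 → 10/20 = 0.5000

0.500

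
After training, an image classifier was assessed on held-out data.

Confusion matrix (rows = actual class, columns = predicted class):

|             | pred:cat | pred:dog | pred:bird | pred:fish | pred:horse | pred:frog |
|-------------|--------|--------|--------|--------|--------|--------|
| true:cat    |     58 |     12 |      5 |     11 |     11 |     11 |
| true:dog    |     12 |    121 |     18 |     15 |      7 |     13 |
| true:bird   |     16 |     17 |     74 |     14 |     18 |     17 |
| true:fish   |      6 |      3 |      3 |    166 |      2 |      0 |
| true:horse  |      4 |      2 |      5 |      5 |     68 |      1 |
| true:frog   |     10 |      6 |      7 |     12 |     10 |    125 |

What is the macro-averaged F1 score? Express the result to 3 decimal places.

0.672

Per-class F1 score (2·TP/(2·TP+FP+FN)):
  cat: TP=58, FP=12+16+6+4+10=48, FN=12+5+11+11+11=50 → 116/214 = 0.5421
  dog: TP=121, FP=12+17+3+2+6=40, FN=12+18+15+7+13=65 → 242/347 = 0.6974
  bird: TP=74, FP=5+18+3+5+7=38, FN=16+17+14+18+17=82 → 148/268 = 0.5522
  fish: TP=166, FP=11+15+14+5+12=57, FN=6+3+3+2+0=14 → 332/403 = 0.8238
  horse: TP=68, FP=11+7+18+2+10=48, FN=4+2+5+5+1=17 → 136/201 = 0.6766
  frog: TP=125, FP=11+13+17+0+1=42, FN=10+6+7+12+10=45 → 250/337 = 0.7418
Macro-F1 score = mean = (0.5421 + 0.6974 + 0.5522 + 0.8238 + 0.6766 + 0.7418) / 6 = 0.672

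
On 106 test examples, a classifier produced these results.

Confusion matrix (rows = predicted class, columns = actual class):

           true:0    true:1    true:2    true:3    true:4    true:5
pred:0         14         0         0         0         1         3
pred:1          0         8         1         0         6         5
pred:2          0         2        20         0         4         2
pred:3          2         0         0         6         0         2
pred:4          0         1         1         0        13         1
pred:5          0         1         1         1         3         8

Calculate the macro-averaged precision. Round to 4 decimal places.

Per-class precision (TP/(TP+FP)):
  0: TP=14, FP=0+0+0+1+3=4 → 14/18 = 0.77778
  1: TP=8, FP=0+1+0+6+5=12 → 8/20 = 0.40000
  2: TP=20, FP=0+2+0+4+2=8 → 20/28 = 0.71429
  3: TP=6, FP=2+0+0+0+2=4 → 6/10 = 0.60000
  4: TP=13, FP=0+1+1+0+1=3 → 13/16 = 0.81250
  5: TP=8, FP=0+1+1+1+3=6 → 8/14 = 0.57143
Macro-precision = mean = (0.77778 + 0.40000 + 0.71429 + 0.60000 + 0.81250 + 0.57143) / 6 = 0.6460

0.6460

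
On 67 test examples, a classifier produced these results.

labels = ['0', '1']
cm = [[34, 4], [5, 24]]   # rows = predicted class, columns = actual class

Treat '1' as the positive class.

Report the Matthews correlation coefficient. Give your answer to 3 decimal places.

0.726

MCC = (TP·TN − FP·FN) / √((TP+FP)(TP+FN)(TN+FP)(TN+FN))
Numerator = 24·34 − 5·4 = 796
Denominator = √(29·28·39·38) = √1203384 = 1096.9886
MCC = 796 / 1096.9886 = 0.726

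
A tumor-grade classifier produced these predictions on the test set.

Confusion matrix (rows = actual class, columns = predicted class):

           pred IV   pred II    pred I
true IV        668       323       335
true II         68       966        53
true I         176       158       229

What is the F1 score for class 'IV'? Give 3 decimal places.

F1 score = 2·TP/(2·TP+FP+FN).
IV: TP=668, FP=68+176=244, FN=323+335=658 → 1336/2238 = 0.5970

0.597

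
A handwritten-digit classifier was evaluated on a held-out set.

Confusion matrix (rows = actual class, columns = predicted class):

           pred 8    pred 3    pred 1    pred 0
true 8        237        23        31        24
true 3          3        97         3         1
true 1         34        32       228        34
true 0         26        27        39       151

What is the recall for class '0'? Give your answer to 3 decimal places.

One-vs-rest for '0': TP = diagonal; FP = other classes predicted '0'; FN = '0' predicted as other.
recall = TP/(TP+FN).
0: TP=151, FN=26+27+39=92 → 151/243 = 0.6214

0.621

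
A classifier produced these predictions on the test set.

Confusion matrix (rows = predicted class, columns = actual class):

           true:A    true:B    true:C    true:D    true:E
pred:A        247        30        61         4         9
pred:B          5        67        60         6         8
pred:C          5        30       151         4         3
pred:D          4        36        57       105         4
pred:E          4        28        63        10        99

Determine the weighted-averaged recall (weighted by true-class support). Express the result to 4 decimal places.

0.6082

Per-class recall (TP/(TP+FN)):
  A: TP=247, FN=5+5+4+4=18 → 247/265 = 0.93208
  B: TP=67, FN=30+30+36+28=124 → 67/191 = 0.35079
  C: TP=151, FN=61+60+57+63=241 → 151/392 = 0.38520
  D: TP=105, FN=4+6+4+10=24 → 105/129 = 0.81395
  E: TP=99, FN=9+8+3+4=24 → 99/123 = 0.80488
Weighted-recall = Σ (supportᵢ/N)·recallᵢ with N=1100: (265/1100)·0.93208 + (191/1100)·0.35079 + (392/1100)·0.38520 + (129/1100)·0.81395 + (123/1100)·0.80488 = 0.6082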